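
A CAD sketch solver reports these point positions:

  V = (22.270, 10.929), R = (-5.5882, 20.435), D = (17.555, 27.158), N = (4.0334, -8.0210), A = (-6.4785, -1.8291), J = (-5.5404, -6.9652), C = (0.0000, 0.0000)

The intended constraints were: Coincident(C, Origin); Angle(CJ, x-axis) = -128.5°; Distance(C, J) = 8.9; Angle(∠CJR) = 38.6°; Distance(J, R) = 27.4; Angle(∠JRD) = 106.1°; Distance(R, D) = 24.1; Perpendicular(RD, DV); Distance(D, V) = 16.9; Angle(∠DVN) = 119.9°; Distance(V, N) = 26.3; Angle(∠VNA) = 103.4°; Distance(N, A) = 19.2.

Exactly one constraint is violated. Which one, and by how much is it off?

Distance(N, A) = 19.2 — off by 7.00.

C = (0.00, 0.00) ✓; CJ at -128.5° ✓; |CJ| = 8.900 ✓; ∠CJR = 38.60° ✓; |JR| = 27.40 ✓; ∠JRD = 106.1° ✓; |RD| = 24.10 ✓; ∠(RD, DV) = 90.00° ✓; |DV| = 16.90 ✓; ∠DVN = 119.9° ✓; |VN| = 26.30 ✓; ∠VNA = 103.4° ✓; |NA| = 12.20 ✗.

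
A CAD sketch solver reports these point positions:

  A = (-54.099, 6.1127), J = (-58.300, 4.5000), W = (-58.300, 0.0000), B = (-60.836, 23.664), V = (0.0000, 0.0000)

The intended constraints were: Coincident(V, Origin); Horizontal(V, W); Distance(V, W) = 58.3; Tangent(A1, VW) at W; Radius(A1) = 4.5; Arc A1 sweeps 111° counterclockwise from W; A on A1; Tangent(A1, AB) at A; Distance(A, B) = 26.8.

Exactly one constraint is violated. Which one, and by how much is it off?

Distance(A, B) = 26.8 — off by 8.00.

V = (0.00, 0.00) ✓; V.y = 0.00, W.y = 0.00 ✓; |VW| = 58.30 ✓; ∠(JW, WV) = 90.00° ✓; |JW| = 4.500 ✓; bearing(J→A) − bearing(J→W) = 111.0° ✓; |JA| = 4.500 ✓; ∠(JA, AB) = 90.00° ✓; |AB| = 18.80 ✗.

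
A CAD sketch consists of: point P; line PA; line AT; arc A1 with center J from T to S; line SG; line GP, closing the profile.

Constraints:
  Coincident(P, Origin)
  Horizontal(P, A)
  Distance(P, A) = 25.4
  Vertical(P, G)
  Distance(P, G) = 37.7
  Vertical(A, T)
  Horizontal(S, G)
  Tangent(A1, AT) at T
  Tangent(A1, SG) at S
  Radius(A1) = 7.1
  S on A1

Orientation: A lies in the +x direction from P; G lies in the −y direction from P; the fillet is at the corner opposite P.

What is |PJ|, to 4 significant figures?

35.65

P is at the origin; P and A share the same y with |PA| = 25.4 and A on the +x side, so A = (25.40, 0.000). P and G share the same x with |PG| = 37.7 and G on the −y side, so G = (0.000, -37.70). The virtual corner opposite P is at (25.40, -37.70). Since A1 is tangent to AT there, JT ⟂ AT and the tangent condition forces JS to be normal to SG, with radius 7.1, so the center J sits 7.1 in from both sides at J = (18.30, -30.60). Then |PJ| = |J − P| = 35.65.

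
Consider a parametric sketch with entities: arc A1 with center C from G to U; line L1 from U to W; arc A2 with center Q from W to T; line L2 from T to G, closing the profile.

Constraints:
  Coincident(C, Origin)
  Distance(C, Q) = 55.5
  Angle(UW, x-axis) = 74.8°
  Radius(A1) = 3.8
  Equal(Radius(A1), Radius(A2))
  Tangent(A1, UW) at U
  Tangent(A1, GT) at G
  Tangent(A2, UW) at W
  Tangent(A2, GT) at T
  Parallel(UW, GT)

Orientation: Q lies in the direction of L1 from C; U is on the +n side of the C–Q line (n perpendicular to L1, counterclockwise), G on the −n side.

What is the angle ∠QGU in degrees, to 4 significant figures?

86.08°

C is at the origin and Q lies 55.5 along u from C, so Q = 55.5·u = (14.55, 53.56). Tangency of A1 to both parallel lines with radius 3.8 puts U and G at C ± 3.8·n: U = (-3.667, 0.9963), G = (3.667, -0.9963). Then cos ∠QGU = GQ·GU / (|GQ||GU|), giving 86.08°.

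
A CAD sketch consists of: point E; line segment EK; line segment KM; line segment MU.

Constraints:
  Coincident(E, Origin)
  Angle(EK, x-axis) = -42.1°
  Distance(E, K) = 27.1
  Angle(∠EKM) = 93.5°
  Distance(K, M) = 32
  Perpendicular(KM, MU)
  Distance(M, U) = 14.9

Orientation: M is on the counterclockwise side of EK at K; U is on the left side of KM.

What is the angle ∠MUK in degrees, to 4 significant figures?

65.03°

E is at the origin; EK runs at -42.1° with length 27.1, so K = 27.1·(cos -42.1°, sin -42.1°) = (20.11, -18.17). ∠EKM = 93.5°, so KM runs at -42.1° + (180° − 93.5°) = 44.40° from the x-axis; with |KM| = 32.0, M = K + 32.0·(cos 44.40°, sin 44.40°) = (42.97, 4.221). KM is perpendicular to MU; with |MU| = 14.9 on the left of KM, U = M + 14.9·(-0.6997, 0.7145) = (32.55, 14.87). Then cos ∠MUK = UM·UK / (|UM||UK|), giving 65.03°.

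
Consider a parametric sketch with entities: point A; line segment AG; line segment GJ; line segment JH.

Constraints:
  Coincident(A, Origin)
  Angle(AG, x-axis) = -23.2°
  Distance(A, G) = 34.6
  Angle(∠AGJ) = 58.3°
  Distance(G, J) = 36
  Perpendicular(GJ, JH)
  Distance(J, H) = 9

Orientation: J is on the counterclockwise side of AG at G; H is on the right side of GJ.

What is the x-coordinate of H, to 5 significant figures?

35.382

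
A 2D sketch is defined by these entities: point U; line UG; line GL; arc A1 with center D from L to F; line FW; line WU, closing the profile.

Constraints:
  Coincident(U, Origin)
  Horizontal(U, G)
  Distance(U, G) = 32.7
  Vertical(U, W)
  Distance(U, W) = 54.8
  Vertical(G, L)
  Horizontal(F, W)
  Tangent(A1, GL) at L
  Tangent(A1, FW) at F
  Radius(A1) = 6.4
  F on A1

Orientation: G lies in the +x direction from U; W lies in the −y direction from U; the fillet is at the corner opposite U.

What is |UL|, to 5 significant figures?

58.411

U is at the origin; UG is horizontal with |UG| = 32.7 and G on the +x side, so G = (32.700, 0.0000). U and W share the same x with |UW| = 54.8 and W on the −y side, so W = (0.0000, -54.800). The virtual corner opposite U is at (32.700, -54.800). Tangency of A1 to GL means the radius DL is perpendicular to GL and since A1 is tangent to FW there, DF ⟂ FW, with radius 6.4, so the center D sits 6.4 in from both sides at D = (26.300, -48.400). That places the tangent points at L = (32.700, -48.400) on GL and F = (26.300, -54.800) on FW. Then |UL| = |L − U| = 58.411.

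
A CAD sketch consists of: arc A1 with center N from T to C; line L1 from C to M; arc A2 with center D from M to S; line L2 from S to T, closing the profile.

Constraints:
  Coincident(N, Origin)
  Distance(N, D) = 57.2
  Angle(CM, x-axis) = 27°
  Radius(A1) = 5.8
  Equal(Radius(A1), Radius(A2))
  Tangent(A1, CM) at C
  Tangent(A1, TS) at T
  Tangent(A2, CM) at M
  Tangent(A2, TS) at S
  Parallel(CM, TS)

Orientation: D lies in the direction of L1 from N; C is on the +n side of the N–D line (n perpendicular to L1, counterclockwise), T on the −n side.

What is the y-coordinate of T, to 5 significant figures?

-5.1678

The slot axis is L1's direction at 27.0°, so u = (cos 27.0°, sin 27.0°) = (0.89101, 0.45399) and n = (−sin 27.0°, cos 27.0°) = (-0.45399, 0.89101). N is at the origin and D lies 57.2 along u from N, so D = 57.2·u = (50.966, 25.968). Tangency of A1 to both parallel lines with radius 5.8 puts C and T at N ± 5.8·n: C = (-2.6331, 5.1678), T = (2.6331, -5.1678). So T.y = -5.1678.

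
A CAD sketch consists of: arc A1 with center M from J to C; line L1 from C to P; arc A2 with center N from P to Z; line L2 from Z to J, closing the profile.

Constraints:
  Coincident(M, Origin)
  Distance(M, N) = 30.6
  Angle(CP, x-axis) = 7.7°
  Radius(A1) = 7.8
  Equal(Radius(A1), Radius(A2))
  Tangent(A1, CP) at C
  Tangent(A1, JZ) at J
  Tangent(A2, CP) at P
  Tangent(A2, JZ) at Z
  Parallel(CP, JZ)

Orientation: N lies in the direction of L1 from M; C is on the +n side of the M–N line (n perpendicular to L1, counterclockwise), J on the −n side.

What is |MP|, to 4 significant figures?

31.58

The slot axis is L1's direction at 7.7°, so u = (cos 7.7°, sin 7.7°) = (0.9910, 0.1340) and n = (−sin 7.7°, cos 7.7°) = (-0.1340, 0.9910). M is at the origin and N lies 30.6 along u from M, so N = 30.6·u = (30.32, 4.100). Tangency of A1 to both parallel lines with radius 7.8 puts C and J at M ± 7.8·n: C = (-1.045, 7.730), J = (1.045, -7.730). Equal radii place P and Z the same way about N: P = N + 7.8·n = (29.28, 11.83), Z = N − 7.8·n = (31.37, -3.630). Then |MP| = |P − M| = 31.58.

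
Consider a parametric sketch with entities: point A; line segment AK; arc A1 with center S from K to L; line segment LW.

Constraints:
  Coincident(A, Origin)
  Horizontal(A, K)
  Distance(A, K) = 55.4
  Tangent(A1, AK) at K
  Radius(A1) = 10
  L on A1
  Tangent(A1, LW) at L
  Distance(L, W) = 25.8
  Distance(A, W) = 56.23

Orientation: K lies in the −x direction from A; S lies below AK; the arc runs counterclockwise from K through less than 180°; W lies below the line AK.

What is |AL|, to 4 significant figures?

64.69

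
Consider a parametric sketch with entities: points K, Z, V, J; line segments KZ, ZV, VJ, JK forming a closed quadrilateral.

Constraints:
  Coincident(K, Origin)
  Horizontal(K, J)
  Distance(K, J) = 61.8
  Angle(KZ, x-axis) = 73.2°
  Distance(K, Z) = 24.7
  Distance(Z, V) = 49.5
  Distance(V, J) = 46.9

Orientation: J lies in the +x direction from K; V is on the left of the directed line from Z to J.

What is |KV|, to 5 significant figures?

68.831

Checks: |ZV| = 49.50 ✓; |VJ| = 46.90 ✓.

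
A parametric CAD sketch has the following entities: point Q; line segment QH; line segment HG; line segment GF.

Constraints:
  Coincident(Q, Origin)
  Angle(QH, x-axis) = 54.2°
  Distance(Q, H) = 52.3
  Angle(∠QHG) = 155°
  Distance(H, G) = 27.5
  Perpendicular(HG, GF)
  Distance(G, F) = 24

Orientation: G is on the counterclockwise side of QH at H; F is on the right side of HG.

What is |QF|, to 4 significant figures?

87.95

Q is at the origin; QH runs at 54.2° with length 52.3, so H = 52.3·(cos 54.2°, sin 54.2°) = (30.59, 42.42). ∠QHG = 155.0°, so HG runs at 54.2° + (180° − 155.0°) = 79.20° from the x-axis; with |HG| = 27.5, G = H + 27.5·(cos 79.20°, sin 79.20°) = (35.75, 69.43). HG ⟂ GF; with |GF| = 24.0 on the right of HG, F = G + 24.0·(0.9823, -0.1874) = (59.32, 64.93). Then |QF| = |F − Q| = 87.95.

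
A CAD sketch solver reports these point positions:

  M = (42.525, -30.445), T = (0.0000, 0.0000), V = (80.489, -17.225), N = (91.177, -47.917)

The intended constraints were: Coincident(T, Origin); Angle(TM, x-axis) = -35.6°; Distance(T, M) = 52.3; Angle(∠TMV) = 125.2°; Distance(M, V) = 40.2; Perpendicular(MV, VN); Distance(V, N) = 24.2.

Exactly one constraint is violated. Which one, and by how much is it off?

Distance(V, N) = 24.2 — off by 8.30.

T = (0.00, 0.00) ✓; TM at -35.60° ✓; |TM| = 52.30 ✓; ∠TMV = 125.2° ✓; |MV| = 40.20 ✓; ∠(MV, VN) = 90.00° ✓; |VN| = 32.50 ✗.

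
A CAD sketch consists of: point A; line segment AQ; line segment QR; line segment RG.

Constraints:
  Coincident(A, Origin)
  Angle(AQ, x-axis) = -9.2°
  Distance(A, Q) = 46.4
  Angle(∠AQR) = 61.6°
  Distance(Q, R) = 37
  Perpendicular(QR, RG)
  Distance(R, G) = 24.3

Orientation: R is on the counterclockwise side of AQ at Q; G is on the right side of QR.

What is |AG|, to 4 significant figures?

66.81

∠AQR = 61.6°, so QR runs at -9.2° + (180° − 61.6°) = 109.2° from the x-axis; with |QR| = 37.0, R = Q + 37.0·(cos 109.2°, sin 109.2°) = (33.64, 27.52). QR ⟂ RG; with |RG| = 24.3 on the right of QR, G = R + 24.3·(0.9444, 0.3289) = (56.58, 35.51). Then |AG| = |G − A| = 66.81.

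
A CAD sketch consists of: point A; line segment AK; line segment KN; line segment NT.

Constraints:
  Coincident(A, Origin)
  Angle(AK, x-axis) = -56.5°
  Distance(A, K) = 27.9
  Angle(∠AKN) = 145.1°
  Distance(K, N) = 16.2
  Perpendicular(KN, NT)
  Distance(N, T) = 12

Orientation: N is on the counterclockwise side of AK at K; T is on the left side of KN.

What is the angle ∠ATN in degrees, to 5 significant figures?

95.790°

A is at the origin; AK runs at -56.5° with length 27.9, so K = 27.9·(cos -56.5°, sin -56.5°) = (15.399, -23.265). ∠AKN = 145.1°, so KN runs at -56.5° + (180° − 145.1°) = -21.600° from the x-axis; with |KN| = 16.2, N = K + 16.2·(cos -21.600°, sin -21.600°) = (30.461, -29.229). The perpendicularity gives NT at right angles to KN; with |NT| = 12.0 on the left of KN, T = N + 12.0·(0.36812, 0.92978) = (34.879, -18.072). Then cos ∠ATN = TA·TN / (|TA||TN|), giving 95.790°.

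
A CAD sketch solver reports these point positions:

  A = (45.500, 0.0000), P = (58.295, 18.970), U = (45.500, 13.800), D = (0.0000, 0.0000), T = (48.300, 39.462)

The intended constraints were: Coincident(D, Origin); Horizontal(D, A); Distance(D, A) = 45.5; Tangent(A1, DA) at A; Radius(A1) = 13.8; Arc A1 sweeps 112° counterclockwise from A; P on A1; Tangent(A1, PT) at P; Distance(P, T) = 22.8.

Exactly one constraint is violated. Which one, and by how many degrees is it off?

Tangent(A1, PT) at P — off by 4.00°.

D = (0.00, 0.00) ✓; D.y = 0.00, A.y = 0.00 ✓; |DA| = 45.50 ✓; ∠(UA, AD) = 90.00° ✓; |UA| = 13.80 ✓; bearing(U→P) − bearing(U→A) = 112.0° ✓; |UP| = 13.80 ✓; ∠(UP, PT) = 86.00° ✗; |PT| = 22.80 ✓.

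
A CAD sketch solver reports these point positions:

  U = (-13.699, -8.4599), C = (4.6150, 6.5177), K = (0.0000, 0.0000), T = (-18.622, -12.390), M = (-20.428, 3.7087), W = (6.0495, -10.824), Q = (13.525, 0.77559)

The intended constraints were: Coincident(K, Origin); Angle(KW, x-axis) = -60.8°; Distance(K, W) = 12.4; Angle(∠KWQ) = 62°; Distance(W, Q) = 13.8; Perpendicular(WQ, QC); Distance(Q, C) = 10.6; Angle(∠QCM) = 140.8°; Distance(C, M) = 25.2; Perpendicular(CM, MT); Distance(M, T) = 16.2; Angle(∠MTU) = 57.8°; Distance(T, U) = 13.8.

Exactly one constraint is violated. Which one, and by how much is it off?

Distance(T, U) = 13.8 — off by 7.50.

K = (0.00, 0.00) ✓; KW at -60.80° ✓; |KW| = 12.40 ✓; ∠KWQ = 62.00° ✓; |WQ| = 13.80 ✓; ∠(WQ, QC) = 90.00° ✓; |QC| = 10.60 ✓; ∠QCM = 140.8° ✓; |CM| = 25.20 ✓; ∠(CM, MT) = 90.00° ✓; |MT| = 16.20 ✓; ∠MTU = 57.80° ✓; |TU| = 6.299 ✗.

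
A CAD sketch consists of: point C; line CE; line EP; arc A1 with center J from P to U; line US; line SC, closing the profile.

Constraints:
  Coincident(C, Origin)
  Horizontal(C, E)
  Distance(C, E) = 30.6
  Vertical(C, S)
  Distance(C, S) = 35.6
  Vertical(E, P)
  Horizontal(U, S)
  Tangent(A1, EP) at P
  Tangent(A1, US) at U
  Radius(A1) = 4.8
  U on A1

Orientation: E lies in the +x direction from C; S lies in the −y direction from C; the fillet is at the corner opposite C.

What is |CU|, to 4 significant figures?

43.97

C is at the origin; C and E share the same y with |CE| = 30.6 and E on the +x side, so E = (30.60, 0.000). CS is vertical with |CS| = 35.6 and S on the −y side, so S = (0.000, -35.60). The virtual corner opposite C is at (30.60, -35.60). The tangent condition forces JP to be normal to EP and A1 meets US tangentially, so JU is at right angles to US, with radius 4.8, so the center J sits 4.8 in from both sides at J = (25.80, -30.80). That places the tangent points at P = (30.60, -30.80) on EP and U = (25.80, -35.60) on US. Then |CU| = |U − C| = 43.97.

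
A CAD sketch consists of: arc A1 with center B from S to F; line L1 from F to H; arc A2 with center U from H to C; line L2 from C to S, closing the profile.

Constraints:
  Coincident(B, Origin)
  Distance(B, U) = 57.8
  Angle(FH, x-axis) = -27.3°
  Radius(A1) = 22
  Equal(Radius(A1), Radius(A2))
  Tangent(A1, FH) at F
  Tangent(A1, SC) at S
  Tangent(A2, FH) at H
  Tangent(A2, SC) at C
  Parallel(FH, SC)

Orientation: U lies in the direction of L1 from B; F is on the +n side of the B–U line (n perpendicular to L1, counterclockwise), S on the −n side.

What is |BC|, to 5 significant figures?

61.845

The slot axis is L1's direction at -27.3°, so u = (cos -27.3°, sin -27.3°) = (0.88862, -0.45865) and n = (−sin -27.3°, cos -27.3°) = (0.45865, 0.88862). B is at the origin and U lies 57.8 along u from B, so U = 57.8·u = (51.362, -26.510). Tangency of A1 to both parallel lines with radius 22.0 puts F and S at B ± 22.0·n: F = (10.090, 19.550), S = (-10.090, -19.550). Equal radii place H and C the same way about U: H = U + 22.0·n = (61.452, -6.9604), C = U − 22.0·n = (41.272, -46.060). Then |BC| = |C − B| = 61.845.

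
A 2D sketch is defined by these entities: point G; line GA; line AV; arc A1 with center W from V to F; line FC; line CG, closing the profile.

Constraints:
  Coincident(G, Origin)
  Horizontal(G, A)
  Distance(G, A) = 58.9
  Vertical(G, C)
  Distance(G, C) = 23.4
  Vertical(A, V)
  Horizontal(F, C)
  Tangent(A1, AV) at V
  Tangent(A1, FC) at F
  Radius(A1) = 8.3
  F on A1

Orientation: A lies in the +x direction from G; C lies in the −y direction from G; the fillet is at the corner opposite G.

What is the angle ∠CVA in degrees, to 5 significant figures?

98.021°

G is at the origin; G and A share the same y with |GA| = 58.9 and A on the +x side, so A = (58.900, 0.0000). GC is vertical with |GC| = 23.4 and C on the −y side, so C = (0.0000, -23.400). The virtual corner opposite G is at (58.900, -23.400). Since A1 is tangent to AV there, WV ⟂ AV and A1 meets FC tangentially, so WF is at right angles to FC, with radius 8.3, so the center W sits 8.3 in from both sides at W = (50.600, -15.100). That places the tangent points at V = (58.900, -15.100) on AV and F = (50.600, -23.400) on FC. Then cos ∠CVA = VC·VA / (|VC||VA|), giving 98.021°.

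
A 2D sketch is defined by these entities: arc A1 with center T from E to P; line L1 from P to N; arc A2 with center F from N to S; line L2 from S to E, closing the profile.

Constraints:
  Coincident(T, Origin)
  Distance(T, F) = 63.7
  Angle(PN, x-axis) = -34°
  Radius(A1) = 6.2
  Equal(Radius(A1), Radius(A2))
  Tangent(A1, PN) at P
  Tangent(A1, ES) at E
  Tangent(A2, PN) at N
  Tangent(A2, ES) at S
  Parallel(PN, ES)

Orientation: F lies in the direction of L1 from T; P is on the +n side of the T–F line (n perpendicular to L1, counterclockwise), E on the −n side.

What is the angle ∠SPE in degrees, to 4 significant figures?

78.98°

The slot axis is L1's direction at -34.0°, so u = (cos -34.0°, sin -34.0°) = (0.8290, -0.5592) and n = (−sin -34.0°, cos -34.0°) = (0.5592, 0.8290). T is at the origin and F lies 63.7 along u from T, so F = 63.7·u = (52.81, -35.62). Tangency of A1 to both parallel lines with radius 6.2 puts P and E at T ± 6.2·n: P = (3.467, 5.140), E = (-3.467, -5.140). Equal radii place N and S the same way about F: N = F + 6.2·n = (56.28, -30.48), S = F − 6.2·n = (49.34, -40.76). Then cos ∠SPE = PS·PE / (|PS||PE|), giving 78.98°.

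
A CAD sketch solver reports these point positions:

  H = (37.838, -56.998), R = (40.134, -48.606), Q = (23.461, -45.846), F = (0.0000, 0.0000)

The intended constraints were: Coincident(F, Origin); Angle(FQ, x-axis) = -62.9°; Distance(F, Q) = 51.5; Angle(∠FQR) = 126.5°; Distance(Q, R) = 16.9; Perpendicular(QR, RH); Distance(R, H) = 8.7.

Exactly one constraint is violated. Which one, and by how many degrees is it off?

Perpendicular(QR, RH) — off by 5.90°.

F = (0.00, 0.00) ✓; FQ at -62.90° ✓; |FQ| = 51.50 ✓; ∠FQR = 126.5° ✓; |QR| = 16.90 ✓; ∠(QR, RH) = 95.90° ✗; |RH| = 8.700 ✓.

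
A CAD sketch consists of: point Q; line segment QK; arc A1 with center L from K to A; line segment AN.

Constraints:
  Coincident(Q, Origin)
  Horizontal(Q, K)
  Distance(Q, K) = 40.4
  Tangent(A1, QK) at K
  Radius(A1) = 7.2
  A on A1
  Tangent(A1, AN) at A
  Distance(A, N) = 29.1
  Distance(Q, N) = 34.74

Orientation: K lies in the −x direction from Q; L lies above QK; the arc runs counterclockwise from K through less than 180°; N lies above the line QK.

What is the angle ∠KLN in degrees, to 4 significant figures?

135.9°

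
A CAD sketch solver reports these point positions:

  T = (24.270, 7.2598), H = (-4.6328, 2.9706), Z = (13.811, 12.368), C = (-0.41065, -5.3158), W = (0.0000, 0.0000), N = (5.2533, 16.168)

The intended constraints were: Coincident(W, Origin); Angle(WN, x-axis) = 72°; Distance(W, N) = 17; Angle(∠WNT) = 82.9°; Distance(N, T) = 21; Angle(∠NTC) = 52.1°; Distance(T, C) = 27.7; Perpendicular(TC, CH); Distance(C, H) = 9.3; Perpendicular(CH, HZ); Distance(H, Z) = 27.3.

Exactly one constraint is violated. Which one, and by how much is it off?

Distance(H, Z) = 27.3 — off by 6.60.

W = (0.00, 0.00) ✓; WN at 72.00° ✓; |WN| = 17.00 ✓; ∠WNT = 82.90° ✓; |NT| = 21.00 ✓; ∠NTC = 52.10° ✓; |TC| = 27.70 ✓; ∠(TC, CH) = 90.00° ✓; |CH| = 9.300 ✓; ∠(CH, HZ) = 90.00° ✓; |HZ| = 20.70 ✗.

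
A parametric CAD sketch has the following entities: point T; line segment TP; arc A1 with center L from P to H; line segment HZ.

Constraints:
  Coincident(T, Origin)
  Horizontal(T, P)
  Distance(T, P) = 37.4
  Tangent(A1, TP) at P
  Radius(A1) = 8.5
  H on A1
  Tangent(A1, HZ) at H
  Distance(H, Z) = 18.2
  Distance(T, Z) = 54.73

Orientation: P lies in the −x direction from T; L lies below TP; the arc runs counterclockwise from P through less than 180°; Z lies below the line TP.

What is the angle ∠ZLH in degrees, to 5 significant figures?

64.966°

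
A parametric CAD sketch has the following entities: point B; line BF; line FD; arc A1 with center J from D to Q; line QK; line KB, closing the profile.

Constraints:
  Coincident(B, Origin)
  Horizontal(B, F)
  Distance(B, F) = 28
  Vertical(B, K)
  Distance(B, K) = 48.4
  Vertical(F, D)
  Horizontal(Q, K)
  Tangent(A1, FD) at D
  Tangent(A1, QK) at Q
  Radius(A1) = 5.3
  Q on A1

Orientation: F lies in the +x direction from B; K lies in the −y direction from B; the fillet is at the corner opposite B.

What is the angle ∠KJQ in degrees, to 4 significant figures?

76.86°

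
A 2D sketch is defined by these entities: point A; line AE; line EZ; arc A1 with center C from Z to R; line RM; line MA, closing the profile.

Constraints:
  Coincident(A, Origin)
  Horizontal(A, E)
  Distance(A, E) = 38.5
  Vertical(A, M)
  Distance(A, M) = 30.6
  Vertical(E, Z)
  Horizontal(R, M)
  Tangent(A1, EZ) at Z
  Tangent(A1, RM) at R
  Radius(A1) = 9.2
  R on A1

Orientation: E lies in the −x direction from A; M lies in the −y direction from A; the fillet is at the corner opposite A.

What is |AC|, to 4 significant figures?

36.28

A is at the origin; A and E share the same y with |AE| = 38.5 and E on the −x side, so E = (-38.50, 0.000). A and M share the same x with |AM| = 30.6 and M on the −y side, so M = (0.000, -30.60). The virtual corner opposite A is at (-38.50, -30.60). Since A1 is tangent to EZ there, CZ ⟂ EZ and A1 meets RM tangentially, so CR is at right angles to RM, with radius 9.2, so the center C sits 9.2 in from both sides at C = (-29.30, -21.40). Then |AC| = |C − A| = 36.28.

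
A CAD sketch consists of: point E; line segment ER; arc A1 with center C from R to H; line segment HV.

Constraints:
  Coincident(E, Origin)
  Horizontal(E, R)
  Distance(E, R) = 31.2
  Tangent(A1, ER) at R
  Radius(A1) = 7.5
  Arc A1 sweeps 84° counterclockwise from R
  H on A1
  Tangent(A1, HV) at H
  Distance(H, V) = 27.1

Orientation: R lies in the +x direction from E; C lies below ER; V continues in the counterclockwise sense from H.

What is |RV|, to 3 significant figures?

35.2

On A1, R sits at bearing 90° from C; an 84° counterclockwise sweep puts H at bearing 174°, so H = C + 7.5·(cos 174°, sin 174°) = (23.7, -6.72). Tangency of A1 to HV means the radius CH is perpendicular to HV, so HV runs along (−sin 174°, cos 174°); with |HV| = 27.1, V = (20.9, -33.7). Then |RV| = |V − R| = 35.2.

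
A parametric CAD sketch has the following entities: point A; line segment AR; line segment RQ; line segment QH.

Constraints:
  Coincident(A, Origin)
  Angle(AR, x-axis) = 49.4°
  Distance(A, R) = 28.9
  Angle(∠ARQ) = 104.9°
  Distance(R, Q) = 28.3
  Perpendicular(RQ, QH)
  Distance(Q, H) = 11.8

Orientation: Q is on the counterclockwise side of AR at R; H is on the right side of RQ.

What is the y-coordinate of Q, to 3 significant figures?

45.3

A is at the origin; AR runs at 49.4° with length 28.9, so R = 28.9·(cos 49.4°, sin 49.4°) = (18.8, 21.9). ∠ARQ = 104.9°, so RQ runs at 49.4° + (180° − 104.9°) = 124° from the x-axis; with |RQ| = 28.3, Q = R + 28.3·(cos 124°, sin 124°) = (2.78, 45.3). So Q.y = 45.3.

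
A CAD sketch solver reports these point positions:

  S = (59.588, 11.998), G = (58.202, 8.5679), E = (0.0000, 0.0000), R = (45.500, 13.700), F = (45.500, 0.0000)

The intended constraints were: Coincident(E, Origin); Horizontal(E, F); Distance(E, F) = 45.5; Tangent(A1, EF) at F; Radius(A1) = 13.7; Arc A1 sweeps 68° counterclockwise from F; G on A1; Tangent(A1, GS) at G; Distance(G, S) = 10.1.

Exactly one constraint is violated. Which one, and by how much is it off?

Distance(G, S) = 10.1 — off by 6.40.

E = (0.00, 0.00) ✓; E.y = 0.00, F.y = 0.00 ✓; |EF| = 45.50 ✓; ∠(RF, FE) = 90.00° ✓; |RF| = 13.70 ✓; bearing(R→G) − bearing(R→F) = 68.00° ✓; |RG| = 13.70 ✓; ∠(RG, GS) = 90.00° ✓; |GS| = 3.700 ✗.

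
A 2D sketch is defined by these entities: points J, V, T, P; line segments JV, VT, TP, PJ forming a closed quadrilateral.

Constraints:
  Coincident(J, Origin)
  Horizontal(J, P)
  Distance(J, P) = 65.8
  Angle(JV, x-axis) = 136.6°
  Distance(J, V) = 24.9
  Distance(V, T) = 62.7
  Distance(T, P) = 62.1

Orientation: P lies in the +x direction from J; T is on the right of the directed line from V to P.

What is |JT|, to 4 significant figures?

39.10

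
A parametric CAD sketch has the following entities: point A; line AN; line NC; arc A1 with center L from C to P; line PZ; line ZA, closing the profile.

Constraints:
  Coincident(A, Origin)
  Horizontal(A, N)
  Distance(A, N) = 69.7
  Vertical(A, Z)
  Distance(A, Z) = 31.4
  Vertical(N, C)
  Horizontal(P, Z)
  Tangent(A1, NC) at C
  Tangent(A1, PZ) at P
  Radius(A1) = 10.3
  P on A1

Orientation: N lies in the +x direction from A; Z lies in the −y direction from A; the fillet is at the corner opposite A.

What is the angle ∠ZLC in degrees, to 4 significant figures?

170.2°

A is at the origin; AN is horizontal with |AN| = 69.7 and N on the +x side, so N = (69.70, 0.000). AZ is vertical with |AZ| = 31.4 and Z on the −y side, so Z = (0.000, -31.40). The virtual corner opposite A is at (69.70, -31.40). The tangent condition forces LC to be normal to NC and the tangent condition forces LP to be normal to PZ, with radius 10.3, so the center L sits 10.3 in from both sides at L = (59.40, -21.10). That places the tangent points at C = (69.70, -21.10) on NC and P = (59.40, -31.40) on PZ. Then cos ∠ZLC = LZ·LC / (|LZ||LC|), giving 170.2°.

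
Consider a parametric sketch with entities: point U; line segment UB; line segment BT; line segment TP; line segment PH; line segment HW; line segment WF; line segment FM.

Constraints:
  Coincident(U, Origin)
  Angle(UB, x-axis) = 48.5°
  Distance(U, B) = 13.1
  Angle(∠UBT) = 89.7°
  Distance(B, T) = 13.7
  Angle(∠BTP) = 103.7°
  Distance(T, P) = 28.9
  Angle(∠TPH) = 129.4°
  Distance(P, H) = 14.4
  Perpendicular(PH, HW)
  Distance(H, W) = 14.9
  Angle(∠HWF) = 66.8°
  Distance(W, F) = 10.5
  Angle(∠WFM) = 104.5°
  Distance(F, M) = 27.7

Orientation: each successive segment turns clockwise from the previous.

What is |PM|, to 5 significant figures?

18.869

∠HWF = 66.8° gives WF at -11.900° from the x-axis; with |WF| = 10.5, F = (-1.4850, -15.189). ∠WFM = 104.5° gives FM at -87.400° from the x-axis; with |FM| = 27.7, M = (-0.22845, -42.861). Then |PM| = |M − P| = 18.869.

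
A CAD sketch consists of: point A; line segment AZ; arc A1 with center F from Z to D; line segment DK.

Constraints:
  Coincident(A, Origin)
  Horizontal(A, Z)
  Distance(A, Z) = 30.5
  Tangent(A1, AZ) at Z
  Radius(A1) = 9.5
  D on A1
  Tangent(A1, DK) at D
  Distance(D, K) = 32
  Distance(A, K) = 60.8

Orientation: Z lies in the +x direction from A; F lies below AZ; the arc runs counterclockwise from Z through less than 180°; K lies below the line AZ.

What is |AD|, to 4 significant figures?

29.00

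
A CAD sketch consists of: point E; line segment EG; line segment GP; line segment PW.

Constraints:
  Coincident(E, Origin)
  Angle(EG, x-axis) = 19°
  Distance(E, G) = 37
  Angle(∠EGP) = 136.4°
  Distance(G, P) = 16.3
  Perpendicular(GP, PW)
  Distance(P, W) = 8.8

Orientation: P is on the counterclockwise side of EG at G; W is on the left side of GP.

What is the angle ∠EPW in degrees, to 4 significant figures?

59.37°

E is at the origin; EG runs at 19.0° with length 37.0, so G = 37.0·(cos 19.0°, sin 19.0°) = (34.98, 12.05). ∠EGP = 136.4°, so GP runs at 19.0° + (180° − 136.4°) = 62.60° from the x-axis; with |GP| = 16.3, P = G + 16.3·(cos 62.60°, sin 62.60°) = (42.49, 26.52). GP ⟂ PW; with |PW| = 8.8 on the left of GP, W = P + 8.8·(-0.8878, 0.4602) = (34.67, 30.57). Then cos ∠EPW = PE·PW / (|PE||PW|), giving 59.37°.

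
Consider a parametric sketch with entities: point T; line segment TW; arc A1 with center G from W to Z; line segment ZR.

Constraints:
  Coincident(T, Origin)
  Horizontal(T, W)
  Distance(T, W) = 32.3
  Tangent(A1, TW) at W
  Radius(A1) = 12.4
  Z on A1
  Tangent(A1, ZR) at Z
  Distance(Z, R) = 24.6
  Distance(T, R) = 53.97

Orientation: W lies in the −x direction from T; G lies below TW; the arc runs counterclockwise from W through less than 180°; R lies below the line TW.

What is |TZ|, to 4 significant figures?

46.98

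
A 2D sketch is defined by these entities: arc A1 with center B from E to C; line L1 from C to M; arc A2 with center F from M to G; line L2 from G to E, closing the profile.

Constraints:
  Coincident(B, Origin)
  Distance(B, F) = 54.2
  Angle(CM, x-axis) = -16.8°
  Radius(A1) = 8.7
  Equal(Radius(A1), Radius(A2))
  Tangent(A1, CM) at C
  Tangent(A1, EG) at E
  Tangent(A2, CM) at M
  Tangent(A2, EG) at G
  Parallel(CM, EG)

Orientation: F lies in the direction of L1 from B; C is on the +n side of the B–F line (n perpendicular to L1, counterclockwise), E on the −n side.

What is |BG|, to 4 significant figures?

54.89

The slot axis is L1's direction at -16.8°, so u = (cos -16.8°, sin -16.8°) = (0.9573, -0.2890) and n = (−sin -16.8°, cos -16.8°) = (0.2890, 0.9573). B is at the origin and F lies 54.2 along u from B, so F = 54.2·u = (51.89, -15.67). Tangency of A1 to both parallel lines with radius 8.7 puts C and E at B ± 8.7·n: C = (2.515, 8.329), E = (-2.515, -8.329). Equal radii place M and G the same way about F: M = F + 8.7·n = (54.40, -7.337), G = F − 8.7·n = (49.37, -23.99). Then |BG| = |G − B| = 54.89.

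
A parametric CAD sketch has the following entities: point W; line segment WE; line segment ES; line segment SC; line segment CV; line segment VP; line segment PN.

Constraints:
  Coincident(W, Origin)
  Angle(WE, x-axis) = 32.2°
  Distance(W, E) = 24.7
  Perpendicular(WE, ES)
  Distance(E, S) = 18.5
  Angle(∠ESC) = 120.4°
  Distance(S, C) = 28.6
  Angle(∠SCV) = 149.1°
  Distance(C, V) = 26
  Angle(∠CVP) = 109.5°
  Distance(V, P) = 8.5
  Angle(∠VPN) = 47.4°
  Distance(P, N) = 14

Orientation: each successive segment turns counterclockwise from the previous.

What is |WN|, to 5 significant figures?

34.233

W is at the origin; WE runs at 32.2° with length 24.7, so E = (20.901, 13.162). WE is perpendicular to ES, so ES runs at 122.20°; with |ES| = 18.5, S = (11.043, 28.817). ∠ESC = 120.4° gives SC at -178.20° from the x-axis; with |SC| = 28.6, C = (-17.543, 27.918). ∠SCV = 149.1° gives CV at -147.30° from the x-axis; with |CV| = 26.0, V = (-39.422, 13.872). ∠CVP = 109.5° gives VP at -76.800° from the x-axis; with |VP| = 8.5, P = (-37.481, 5.5966). ∠VPN = 47.4° gives PN at 55.800° from the x-axis; with |PN| = 14.0, N = (-29.612, 17.176). Then |WN| = |N − W| = 34.233.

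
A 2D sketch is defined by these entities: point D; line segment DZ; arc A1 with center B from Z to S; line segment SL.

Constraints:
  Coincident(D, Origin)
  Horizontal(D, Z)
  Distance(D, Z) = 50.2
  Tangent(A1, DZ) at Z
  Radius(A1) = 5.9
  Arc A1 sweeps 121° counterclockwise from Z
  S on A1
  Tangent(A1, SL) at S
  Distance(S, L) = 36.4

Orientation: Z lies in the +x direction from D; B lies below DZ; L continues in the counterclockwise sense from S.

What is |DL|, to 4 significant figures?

75.45

D is at the origin; D and Z share the same y with |DZ| = 50.2 and Z on the +x side, so Z = (50.20, 0.000). Tangency of A1 to DZ means the radius BZ is perpendicular to DZ, so B = Z + (0, -5.9) = (50.20, -5.900). On A1, Z sits at bearing 90° from B; a 121° counterclockwise sweep puts S at bearing 211°, so S = B + 5.9·(cos 211°, sin 211°) = (45.14, -8.939). A1 meets SL tangentially, so BS is at right angles to SL, so SL runs along (−sin 211°, cos 211°); with |SL| = 36.4, L = (63.89, -40.14). Then |DL| = |L − D| = 75.45.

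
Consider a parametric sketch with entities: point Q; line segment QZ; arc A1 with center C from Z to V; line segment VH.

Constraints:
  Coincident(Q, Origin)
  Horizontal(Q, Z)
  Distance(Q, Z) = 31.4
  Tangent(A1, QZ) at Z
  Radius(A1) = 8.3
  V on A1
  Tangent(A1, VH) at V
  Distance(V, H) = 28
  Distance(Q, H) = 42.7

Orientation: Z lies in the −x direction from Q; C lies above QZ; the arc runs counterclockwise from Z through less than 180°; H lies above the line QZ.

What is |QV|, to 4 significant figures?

24.51

Q is at the origin; QZ is horizontal with |QZ| = 31.4 and Z on the −x side, so Z = (-31.40, 0.000). The tangent condition forces CZ to be normal to QZ, so C = Z + (0, 8.3) = (-31.40, 8.300). Since CV ⟂ VH (tangency), |CH| = √(8.3² + 28.0²) = 29.20 regardless of where V sits on A1. So H lies on both circle(Q, 42.7) and circle(C, 29.20); the above-QZ intersection is H = (-22.69, 36.17). V is the foot of the tangent from H: V = (-23.10, 8.177).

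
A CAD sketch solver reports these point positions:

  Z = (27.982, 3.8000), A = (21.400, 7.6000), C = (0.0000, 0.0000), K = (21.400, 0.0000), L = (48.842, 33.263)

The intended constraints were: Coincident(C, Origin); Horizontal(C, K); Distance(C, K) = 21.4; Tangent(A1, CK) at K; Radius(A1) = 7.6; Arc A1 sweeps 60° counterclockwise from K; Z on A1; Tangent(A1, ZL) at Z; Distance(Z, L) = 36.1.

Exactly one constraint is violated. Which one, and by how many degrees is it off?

Tangent(A1, ZL) at Z — off by 5.30°.

C = (0.00, 0.00) ✓; C.y = 0.00, K.y = 0.00 ✓; |CK| = 21.40 ✓; ∠(AK, KC) = 90.00° ✓; |AK| = 7.600 ✓; bearing(A→Z) − bearing(A→K) = 60.00° ✓; |AZ| = 7.600 ✓; ∠(AZ, ZL) = 95.30° ✗; |ZL| = 36.10 ✓.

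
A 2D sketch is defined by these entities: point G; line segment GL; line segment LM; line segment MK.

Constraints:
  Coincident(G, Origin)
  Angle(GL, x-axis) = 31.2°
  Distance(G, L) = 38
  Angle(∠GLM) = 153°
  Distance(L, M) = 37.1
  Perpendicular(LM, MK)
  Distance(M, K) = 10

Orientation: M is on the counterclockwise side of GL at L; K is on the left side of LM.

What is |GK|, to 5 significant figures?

71.328

G is at the origin; GL runs at 31.2° with length 38.0, so L = 38.0·(cos 31.2°, sin 31.2°) = (32.504, 19.685). ∠GLM = 153.0°, so LM runs at 31.2° + (180° − 153.0°) = 58.200° from the x-axis; with |LM| = 37.1, M = L + 37.1·(cos 58.200°, sin 58.200°) = (52.054, 51.216). LM is perpendicular to MK; with |MK| = 10.0 on the left of LM, K = M + 10.0·(-0.84989, 0.52696) = (43.555, 56.486). Then |GK| = |K − G| = 71.328.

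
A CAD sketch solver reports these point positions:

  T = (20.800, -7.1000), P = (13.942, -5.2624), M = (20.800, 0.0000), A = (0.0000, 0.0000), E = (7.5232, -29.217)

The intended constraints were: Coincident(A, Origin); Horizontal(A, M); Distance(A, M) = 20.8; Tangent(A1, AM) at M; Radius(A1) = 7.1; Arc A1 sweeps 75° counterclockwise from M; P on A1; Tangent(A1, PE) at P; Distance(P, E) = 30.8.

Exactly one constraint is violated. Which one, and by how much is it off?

Distance(P, E) = 30.8 — off by 6.00.

A = (0.00, 0.00) ✓; A.y = 0.00, M.y = 0.00 ✓; |AM| = 20.80 ✓; ∠(TM, MA) = 90.00° ✓; |TM| = 7.100 ✓; bearing(T→P) − bearing(T→M) = 75.00° ✓; |TP| = 7.100 ✓; ∠(TP, PE) = 90.00° ✓; |PE| = 24.80 ✗.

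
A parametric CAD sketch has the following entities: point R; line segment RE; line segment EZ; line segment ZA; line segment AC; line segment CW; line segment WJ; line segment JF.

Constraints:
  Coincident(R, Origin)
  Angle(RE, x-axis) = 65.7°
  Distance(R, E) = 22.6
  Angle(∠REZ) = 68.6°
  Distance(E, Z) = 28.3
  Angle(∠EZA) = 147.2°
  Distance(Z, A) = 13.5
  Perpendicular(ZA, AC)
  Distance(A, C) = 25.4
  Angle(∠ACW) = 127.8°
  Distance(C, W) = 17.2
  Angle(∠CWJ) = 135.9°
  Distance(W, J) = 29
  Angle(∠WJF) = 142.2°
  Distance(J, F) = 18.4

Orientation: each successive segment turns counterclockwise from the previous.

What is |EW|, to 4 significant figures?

31.41

R is at the origin; RE runs at 65.7° with length 22.6, so E = (9.300, 20.60). ∠REZ = 68.6° gives EZ at 177.1° from the x-axis; with |EZ| = 28.3, Z = (-18.96, 22.03). ∠EZA = 147.2° gives ZA at -150.1° from the x-axis; with |ZA| = 13.5, A = (-30.67, 15.30). ZA ⟂ AC, so AC runs at -60.10°; with |AC| = 25.4, C = (-18.01, -6.719). ∠ACW = 127.8° gives CW at -7.900° from the x-axis; with |CW| = 17.2, W = (-0.9683, -9.083). Then |EW| = |W − E| = 31.41.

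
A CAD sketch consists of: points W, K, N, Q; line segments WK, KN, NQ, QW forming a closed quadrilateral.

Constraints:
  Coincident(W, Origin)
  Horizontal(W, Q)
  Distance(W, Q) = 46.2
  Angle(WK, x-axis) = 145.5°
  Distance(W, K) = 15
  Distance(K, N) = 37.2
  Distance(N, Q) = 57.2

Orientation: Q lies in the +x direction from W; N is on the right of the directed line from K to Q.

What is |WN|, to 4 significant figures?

27.98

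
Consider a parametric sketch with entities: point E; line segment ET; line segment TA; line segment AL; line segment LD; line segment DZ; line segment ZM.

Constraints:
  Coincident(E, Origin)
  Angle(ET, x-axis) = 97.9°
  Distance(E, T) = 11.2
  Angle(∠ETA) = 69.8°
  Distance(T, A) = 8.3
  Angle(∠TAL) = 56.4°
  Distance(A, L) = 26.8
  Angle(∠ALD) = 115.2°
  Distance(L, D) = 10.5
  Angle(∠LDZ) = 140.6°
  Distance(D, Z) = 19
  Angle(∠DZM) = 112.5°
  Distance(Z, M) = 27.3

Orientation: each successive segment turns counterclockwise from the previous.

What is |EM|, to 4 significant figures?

35.91

E is at the origin; ET runs at 97.9° with length 11.2, so T = (-1.539, 11.09). ∠ETA = 69.8° gives TA at -151.9° from the x-axis; with |TA| = 8.3, A = (-8.861, 7.184). ∠TAL = 56.4° gives AL at -28.30° from the x-axis; with |AL| = 26.8, L = (14.74, -5.521). ∠ALD = 115.2° gives LD at 36.50° from the x-axis; with |LD| = 10.5, D = (23.18, 0.7244). ∠LDZ = 140.6° gives DZ at 75.90° from the x-axis; with |DZ| = 19.0, Z = (27.80, 19.15). ∠DZM = 112.5° gives ZM at 143.4° from the x-axis; with |ZM| = 27.3, M = (5.888, 35.43). Then |EM| = |M − E| = 35.91.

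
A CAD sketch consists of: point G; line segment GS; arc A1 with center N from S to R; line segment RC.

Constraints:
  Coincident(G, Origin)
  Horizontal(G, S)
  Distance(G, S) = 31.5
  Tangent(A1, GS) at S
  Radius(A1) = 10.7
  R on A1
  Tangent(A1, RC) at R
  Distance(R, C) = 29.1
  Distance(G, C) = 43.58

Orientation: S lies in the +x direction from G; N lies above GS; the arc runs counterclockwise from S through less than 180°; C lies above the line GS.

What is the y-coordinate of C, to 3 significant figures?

39.1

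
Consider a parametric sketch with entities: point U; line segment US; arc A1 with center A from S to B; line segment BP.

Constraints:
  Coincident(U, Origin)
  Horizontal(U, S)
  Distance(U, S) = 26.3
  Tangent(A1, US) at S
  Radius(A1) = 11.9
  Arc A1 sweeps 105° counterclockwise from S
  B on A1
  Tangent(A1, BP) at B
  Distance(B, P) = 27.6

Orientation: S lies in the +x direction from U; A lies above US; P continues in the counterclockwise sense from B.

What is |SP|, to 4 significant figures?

41.87

U is at the origin; U and S share the same y with |US| = 26.3 and S on the +x side, so S = (26.30, 0.000). A1 meets US tangentially, so AS is at right angles to US, so A = S + (0, 11.9) = (26.30, 11.90). On A1, S sits at bearing -90° from A; a 105° counterclockwise sweep puts B at bearing 15°, so B = A + 11.9·(cos 15°, sin 15°) = (37.79, 14.98). Since A1 is tangent to BP there, AB ⟂ BP, so BP runs along (−sin 15°, cos 15°); with |BP| = 27.6, P = (30.65, 41.64). Then |SP| = |P − S| = 41.87.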